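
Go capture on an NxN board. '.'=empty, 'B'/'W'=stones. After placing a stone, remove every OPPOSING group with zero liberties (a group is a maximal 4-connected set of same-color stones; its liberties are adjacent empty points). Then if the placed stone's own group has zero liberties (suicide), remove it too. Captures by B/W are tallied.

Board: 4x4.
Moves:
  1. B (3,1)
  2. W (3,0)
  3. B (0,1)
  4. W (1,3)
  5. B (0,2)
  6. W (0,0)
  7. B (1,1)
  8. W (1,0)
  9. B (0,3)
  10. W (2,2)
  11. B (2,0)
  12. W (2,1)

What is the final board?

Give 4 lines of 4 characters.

Answer: .BBB
.B.W
BWW.
.B..

Derivation:
Move 1: B@(3,1) -> caps B=0 W=0
Move 2: W@(3,0) -> caps B=0 W=0
Move 3: B@(0,1) -> caps B=0 W=0
Move 4: W@(1,3) -> caps B=0 W=0
Move 5: B@(0,2) -> caps B=0 W=0
Move 6: W@(0,0) -> caps B=0 W=0
Move 7: B@(1,1) -> caps B=0 W=0
Move 8: W@(1,0) -> caps B=0 W=0
Move 9: B@(0,3) -> caps B=0 W=0
Move 10: W@(2,2) -> caps B=0 W=0
Move 11: B@(2,0) -> caps B=3 W=0
Move 12: W@(2,1) -> caps B=3 W=0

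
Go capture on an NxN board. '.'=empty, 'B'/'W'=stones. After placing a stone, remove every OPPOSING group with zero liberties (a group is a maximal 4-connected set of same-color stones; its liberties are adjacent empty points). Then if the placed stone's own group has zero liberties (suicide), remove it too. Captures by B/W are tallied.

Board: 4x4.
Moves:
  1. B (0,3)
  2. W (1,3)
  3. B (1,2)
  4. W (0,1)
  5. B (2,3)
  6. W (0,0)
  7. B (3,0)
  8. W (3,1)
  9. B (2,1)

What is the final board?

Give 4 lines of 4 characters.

Move 1: B@(0,3) -> caps B=0 W=0
Move 2: W@(1,3) -> caps B=0 W=0
Move 3: B@(1,2) -> caps B=0 W=0
Move 4: W@(0,1) -> caps B=0 W=0
Move 5: B@(2,3) -> caps B=1 W=0
Move 6: W@(0,0) -> caps B=1 W=0
Move 7: B@(3,0) -> caps B=1 W=0
Move 8: W@(3,1) -> caps B=1 W=0
Move 9: B@(2,1) -> caps B=1 W=0

Answer: WW.B
..B.
.B.B
BW..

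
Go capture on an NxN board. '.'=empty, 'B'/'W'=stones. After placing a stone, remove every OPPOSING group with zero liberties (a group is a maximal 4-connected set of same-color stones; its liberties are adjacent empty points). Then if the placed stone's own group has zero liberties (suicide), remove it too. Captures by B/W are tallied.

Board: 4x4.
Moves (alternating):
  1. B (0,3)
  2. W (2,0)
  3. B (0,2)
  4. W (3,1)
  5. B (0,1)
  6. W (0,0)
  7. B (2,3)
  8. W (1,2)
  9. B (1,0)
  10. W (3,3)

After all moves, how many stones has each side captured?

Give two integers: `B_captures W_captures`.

Answer: 1 0

Derivation:
Move 1: B@(0,3) -> caps B=0 W=0
Move 2: W@(2,0) -> caps B=0 W=0
Move 3: B@(0,2) -> caps B=0 W=0
Move 4: W@(3,1) -> caps B=0 W=0
Move 5: B@(0,1) -> caps B=0 W=0
Move 6: W@(0,0) -> caps B=0 W=0
Move 7: B@(2,3) -> caps B=0 W=0
Move 8: W@(1,2) -> caps B=0 W=0
Move 9: B@(1,0) -> caps B=1 W=0
Move 10: W@(3,3) -> caps B=1 W=0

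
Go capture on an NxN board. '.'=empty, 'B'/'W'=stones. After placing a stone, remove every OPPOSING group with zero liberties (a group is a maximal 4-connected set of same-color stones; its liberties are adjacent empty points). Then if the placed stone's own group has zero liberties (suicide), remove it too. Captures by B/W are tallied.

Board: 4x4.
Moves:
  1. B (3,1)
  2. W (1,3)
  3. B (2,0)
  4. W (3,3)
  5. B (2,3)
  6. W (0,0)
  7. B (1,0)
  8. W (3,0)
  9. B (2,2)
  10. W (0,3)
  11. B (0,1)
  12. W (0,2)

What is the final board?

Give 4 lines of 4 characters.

Move 1: B@(3,1) -> caps B=0 W=0
Move 2: W@(1,3) -> caps B=0 W=0
Move 3: B@(2,0) -> caps B=0 W=0
Move 4: W@(3,3) -> caps B=0 W=0
Move 5: B@(2,3) -> caps B=0 W=0
Move 6: W@(0,0) -> caps B=0 W=0
Move 7: B@(1,0) -> caps B=0 W=0
Move 8: W@(3,0) -> caps B=0 W=0
Move 9: B@(2,2) -> caps B=0 W=0
Move 10: W@(0,3) -> caps B=0 W=0
Move 11: B@(0,1) -> caps B=1 W=0
Move 12: W@(0,2) -> caps B=1 W=0

Answer: .BWW
B..W
B.BB
.B.W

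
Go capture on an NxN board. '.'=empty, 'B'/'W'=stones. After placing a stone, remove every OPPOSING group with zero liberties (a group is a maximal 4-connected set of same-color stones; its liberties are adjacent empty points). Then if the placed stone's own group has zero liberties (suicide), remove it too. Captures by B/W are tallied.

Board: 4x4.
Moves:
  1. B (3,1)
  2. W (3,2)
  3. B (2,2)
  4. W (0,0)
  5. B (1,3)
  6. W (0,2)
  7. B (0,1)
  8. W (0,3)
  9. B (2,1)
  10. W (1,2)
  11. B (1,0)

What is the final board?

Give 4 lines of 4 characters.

Move 1: B@(3,1) -> caps B=0 W=0
Move 2: W@(3,2) -> caps B=0 W=0
Move 3: B@(2,2) -> caps B=0 W=0
Move 4: W@(0,0) -> caps B=0 W=0
Move 5: B@(1,3) -> caps B=0 W=0
Move 6: W@(0,2) -> caps B=0 W=0
Move 7: B@(0,1) -> caps B=0 W=0
Move 8: W@(0,3) -> caps B=0 W=0
Move 9: B@(2,1) -> caps B=0 W=0
Move 10: W@(1,2) -> caps B=0 W=0
Move 11: B@(1,0) -> caps B=1 W=0

Answer: .BWW
B.WB
.BB.
.BW.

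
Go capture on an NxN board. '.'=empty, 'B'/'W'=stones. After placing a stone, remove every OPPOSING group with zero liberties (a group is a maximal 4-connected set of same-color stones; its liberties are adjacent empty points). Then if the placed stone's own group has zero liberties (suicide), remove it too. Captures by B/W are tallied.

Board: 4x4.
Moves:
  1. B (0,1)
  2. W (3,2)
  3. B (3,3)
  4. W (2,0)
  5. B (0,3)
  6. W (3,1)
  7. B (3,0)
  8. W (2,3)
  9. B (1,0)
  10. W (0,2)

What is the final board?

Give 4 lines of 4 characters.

Answer: .BWB
B...
W..W
.WW.

Derivation:
Move 1: B@(0,1) -> caps B=0 W=0
Move 2: W@(3,2) -> caps B=0 W=0
Move 3: B@(3,3) -> caps B=0 W=0
Move 4: W@(2,0) -> caps B=0 W=0
Move 5: B@(0,3) -> caps B=0 W=0
Move 6: W@(3,1) -> caps B=0 W=0
Move 7: B@(3,0) -> caps B=0 W=0
Move 8: W@(2,3) -> caps B=0 W=1
Move 9: B@(1,0) -> caps B=0 W=1
Move 10: W@(0,2) -> caps B=0 W=1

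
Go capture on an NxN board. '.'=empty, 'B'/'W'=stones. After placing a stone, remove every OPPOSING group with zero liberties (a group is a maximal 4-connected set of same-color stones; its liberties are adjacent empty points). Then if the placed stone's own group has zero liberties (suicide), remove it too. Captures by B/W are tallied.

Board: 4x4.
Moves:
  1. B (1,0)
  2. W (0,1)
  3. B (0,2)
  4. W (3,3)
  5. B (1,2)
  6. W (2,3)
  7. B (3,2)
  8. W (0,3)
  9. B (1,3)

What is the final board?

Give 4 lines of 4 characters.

Answer: .WB.
B.BB
...W
..BW

Derivation:
Move 1: B@(1,0) -> caps B=0 W=0
Move 2: W@(0,1) -> caps B=0 W=0
Move 3: B@(0,2) -> caps B=0 W=0
Move 4: W@(3,3) -> caps B=0 W=0
Move 5: B@(1,2) -> caps B=0 W=0
Move 6: W@(2,3) -> caps B=0 W=0
Move 7: B@(3,2) -> caps B=0 W=0
Move 8: W@(0,3) -> caps B=0 W=0
Move 9: B@(1,3) -> caps B=1 W=0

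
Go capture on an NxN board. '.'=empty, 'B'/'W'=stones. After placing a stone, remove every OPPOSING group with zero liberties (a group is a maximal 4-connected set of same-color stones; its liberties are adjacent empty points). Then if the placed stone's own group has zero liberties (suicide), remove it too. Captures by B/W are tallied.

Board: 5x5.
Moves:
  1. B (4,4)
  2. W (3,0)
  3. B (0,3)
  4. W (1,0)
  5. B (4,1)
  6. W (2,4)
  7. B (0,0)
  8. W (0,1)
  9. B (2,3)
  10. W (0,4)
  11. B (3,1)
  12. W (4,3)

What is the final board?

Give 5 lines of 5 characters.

Answer: .W.BW
W....
...BW
WB...
.B.WB

Derivation:
Move 1: B@(4,4) -> caps B=0 W=0
Move 2: W@(3,0) -> caps B=0 W=0
Move 3: B@(0,3) -> caps B=0 W=0
Move 4: W@(1,0) -> caps B=0 W=0
Move 5: B@(4,1) -> caps B=0 W=0
Move 6: W@(2,4) -> caps B=0 W=0
Move 7: B@(0,0) -> caps B=0 W=0
Move 8: W@(0,1) -> caps B=0 W=1
Move 9: B@(2,3) -> caps B=0 W=1
Move 10: W@(0,4) -> caps B=0 W=1
Move 11: B@(3,1) -> caps B=0 W=1
Move 12: W@(4,3) -> caps B=0 W=1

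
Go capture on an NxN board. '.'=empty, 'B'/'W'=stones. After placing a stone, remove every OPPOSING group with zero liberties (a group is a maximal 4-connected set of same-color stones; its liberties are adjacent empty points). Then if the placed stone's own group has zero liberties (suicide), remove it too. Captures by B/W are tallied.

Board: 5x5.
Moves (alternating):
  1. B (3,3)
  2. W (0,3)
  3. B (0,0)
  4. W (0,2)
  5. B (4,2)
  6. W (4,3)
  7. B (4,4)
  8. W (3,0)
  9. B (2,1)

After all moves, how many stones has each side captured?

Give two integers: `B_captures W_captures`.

Answer: 1 0

Derivation:
Move 1: B@(3,3) -> caps B=0 W=0
Move 2: W@(0,3) -> caps B=0 W=0
Move 3: B@(0,0) -> caps B=0 W=0
Move 4: W@(0,2) -> caps B=0 W=0
Move 5: B@(4,2) -> caps B=0 W=0
Move 6: W@(4,3) -> caps B=0 W=0
Move 7: B@(4,4) -> caps B=1 W=0
Move 8: W@(3,0) -> caps B=1 W=0
Move 9: B@(2,1) -> caps B=1 W=0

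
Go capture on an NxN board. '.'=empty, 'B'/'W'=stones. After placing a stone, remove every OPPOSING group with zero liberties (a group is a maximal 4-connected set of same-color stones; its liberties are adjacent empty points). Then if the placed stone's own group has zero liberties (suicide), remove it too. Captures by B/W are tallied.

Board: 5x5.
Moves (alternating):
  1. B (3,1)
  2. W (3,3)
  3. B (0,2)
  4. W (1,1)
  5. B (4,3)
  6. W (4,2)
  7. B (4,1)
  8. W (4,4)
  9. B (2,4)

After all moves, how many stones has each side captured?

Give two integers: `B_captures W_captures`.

Move 1: B@(3,1) -> caps B=0 W=0
Move 2: W@(3,3) -> caps B=0 W=0
Move 3: B@(0,2) -> caps B=0 W=0
Move 4: W@(1,1) -> caps B=0 W=0
Move 5: B@(4,3) -> caps B=0 W=0
Move 6: W@(4,2) -> caps B=0 W=0
Move 7: B@(4,1) -> caps B=0 W=0
Move 8: W@(4,4) -> caps B=0 W=1
Move 9: B@(2,4) -> caps B=0 W=1

Answer: 0 1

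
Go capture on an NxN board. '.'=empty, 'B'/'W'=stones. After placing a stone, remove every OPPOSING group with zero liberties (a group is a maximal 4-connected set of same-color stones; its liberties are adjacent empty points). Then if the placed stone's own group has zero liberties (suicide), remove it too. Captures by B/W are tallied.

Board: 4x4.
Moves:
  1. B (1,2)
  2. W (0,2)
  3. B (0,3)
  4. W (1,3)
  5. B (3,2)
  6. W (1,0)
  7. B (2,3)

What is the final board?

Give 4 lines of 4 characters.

Move 1: B@(1,2) -> caps B=0 W=0
Move 2: W@(0,2) -> caps B=0 W=0
Move 3: B@(0,3) -> caps B=0 W=0
Move 4: W@(1,3) -> caps B=0 W=1
Move 5: B@(3,2) -> caps B=0 W=1
Move 6: W@(1,0) -> caps B=0 W=1
Move 7: B@(2,3) -> caps B=0 W=1

Answer: ..W.
W.BW
...B
..B.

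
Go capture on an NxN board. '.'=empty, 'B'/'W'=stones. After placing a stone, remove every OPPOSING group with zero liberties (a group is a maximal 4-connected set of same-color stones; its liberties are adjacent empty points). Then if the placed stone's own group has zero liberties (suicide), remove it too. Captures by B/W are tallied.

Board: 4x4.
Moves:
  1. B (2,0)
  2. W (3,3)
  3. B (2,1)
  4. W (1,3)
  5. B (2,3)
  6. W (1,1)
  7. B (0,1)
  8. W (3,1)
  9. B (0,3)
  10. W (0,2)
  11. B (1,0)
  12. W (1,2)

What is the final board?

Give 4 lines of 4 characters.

Answer: .BW.
BWWW
BB.B
.W.W

Derivation:
Move 1: B@(2,0) -> caps B=0 W=0
Move 2: W@(3,3) -> caps B=0 W=0
Move 3: B@(2,1) -> caps B=0 W=0
Move 4: W@(1,3) -> caps B=0 W=0
Move 5: B@(2,3) -> caps B=0 W=0
Move 6: W@(1,1) -> caps B=0 W=0
Move 7: B@(0,1) -> caps B=0 W=0
Move 8: W@(3,1) -> caps B=0 W=0
Move 9: B@(0,3) -> caps B=0 W=0
Move 10: W@(0,2) -> caps B=0 W=1
Move 11: B@(1,0) -> caps B=0 W=1
Move 12: W@(1,2) -> caps B=0 W=1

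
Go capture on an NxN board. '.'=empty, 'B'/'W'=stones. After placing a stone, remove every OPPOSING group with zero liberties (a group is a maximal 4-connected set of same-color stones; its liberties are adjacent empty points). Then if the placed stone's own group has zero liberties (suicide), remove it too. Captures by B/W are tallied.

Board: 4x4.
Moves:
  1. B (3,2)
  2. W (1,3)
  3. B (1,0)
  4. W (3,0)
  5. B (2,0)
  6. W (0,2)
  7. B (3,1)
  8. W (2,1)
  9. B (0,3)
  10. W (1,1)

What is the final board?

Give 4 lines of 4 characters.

Answer: ..W.
BW.W
BW..
.BB.

Derivation:
Move 1: B@(3,2) -> caps B=0 W=0
Move 2: W@(1,3) -> caps B=0 W=0
Move 3: B@(1,0) -> caps B=0 W=0
Move 4: W@(3,0) -> caps B=0 W=0
Move 5: B@(2,0) -> caps B=0 W=0
Move 6: W@(0,2) -> caps B=0 W=0
Move 7: B@(3,1) -> caps B=1 W=0
Move 8: W@(2,1) -> caps B=1 W=0
Move 9: B@(0,3) -> caps B=1 W=0
Move 10: W@(1,1) -> caps B=1 W=0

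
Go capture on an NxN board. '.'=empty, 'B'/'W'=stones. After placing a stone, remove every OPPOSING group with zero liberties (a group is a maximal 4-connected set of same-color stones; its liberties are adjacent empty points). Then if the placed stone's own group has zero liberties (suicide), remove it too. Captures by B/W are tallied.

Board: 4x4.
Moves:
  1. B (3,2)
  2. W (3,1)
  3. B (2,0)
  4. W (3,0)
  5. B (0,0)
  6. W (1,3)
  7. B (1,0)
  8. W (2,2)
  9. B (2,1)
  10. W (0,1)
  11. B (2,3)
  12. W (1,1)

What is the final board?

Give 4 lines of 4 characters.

Answer: BW..
BW.W
BBWB
..B.

Derivation:
Move 1: B@(3,2) -> caps B=0 W=0
Move 2: W@(3,1) -> caps B=0 W=0
Move 3: B@(2,0) -> caps B=0 W=0
Move 4: W@(3,0) -> caps B=0 W=0
Move 5: B@(0,0) -> caps B=0 W=0
Move 6: W@(1,3) -> caps B=0 W=0
Move 7: B@(1,0) -> caps B=0 W=0
Move 8: W@(2,2) -> caps B=0 W=0
Move 9: B@(2,1) -> caps B=2 W=0
Move 10: W@(0,1) -> caps B=2 W=0
Move 11: B@(2,3) -> caps B=2 W=0
Move 12: W@(1,1) -> caps B=2 W=0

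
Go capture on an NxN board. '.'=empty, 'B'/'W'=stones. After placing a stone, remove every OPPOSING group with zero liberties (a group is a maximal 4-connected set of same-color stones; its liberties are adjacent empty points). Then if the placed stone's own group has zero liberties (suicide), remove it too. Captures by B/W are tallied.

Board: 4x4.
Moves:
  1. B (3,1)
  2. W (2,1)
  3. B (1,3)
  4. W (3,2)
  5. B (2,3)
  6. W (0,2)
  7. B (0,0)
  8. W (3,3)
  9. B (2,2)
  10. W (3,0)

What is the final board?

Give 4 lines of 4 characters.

Move 1: B@(3,1) -> caps B=0 W=0
Move 2: W@(2,1) -> caps B=0 W=0
Move 3: B@(1,3) -> caps B=0 W=0
Move 4: W@(3,2) -> caps B=0 W=0
Move 5: B@(2,3) -> caps B=0 W=0
Move 6: W@(0,2) -> caps B=0 W=0
Move 7: B@(0,0) -> caps B=0 W=0
Move 8: W@(3,3) -> caps B=0 W=0
Move 9: B@(2,2) -> caps B=2 W=0
Move 10: W@(3,0) -> caps B=2 W=0

Answer: B.W.
...B
.WBB
WB..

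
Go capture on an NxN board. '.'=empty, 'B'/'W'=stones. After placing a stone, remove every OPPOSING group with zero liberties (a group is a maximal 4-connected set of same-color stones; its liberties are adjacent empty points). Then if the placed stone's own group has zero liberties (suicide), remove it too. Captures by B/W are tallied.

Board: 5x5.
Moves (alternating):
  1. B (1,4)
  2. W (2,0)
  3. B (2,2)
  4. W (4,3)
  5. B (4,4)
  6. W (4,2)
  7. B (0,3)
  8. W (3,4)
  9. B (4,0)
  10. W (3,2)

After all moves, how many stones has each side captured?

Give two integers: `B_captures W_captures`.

Answer: 0 1

Derivation:
Move 1: B@(1,4) -> caps B=0 W=0
Move 2: W@(2,0) -> caps B=0 W=0
Move 3: B@(2,2) -> caps B=0 W=0
Move 4: W@(4,3) -> caps B=0 W=0
Move 5: B@(4,4) -> caps B=0 W=0
Move 6: W@(4,2) -> caps B=0 W=0
Move 7: B@(0,3) -> caps B=0 W=0
Move 8: W@(3,4) -> caps B=0 W=1
Move 9: B@(4,0) -> caps B=0 W=1
Move 10: W@(3,2) -> caps B=0 W=1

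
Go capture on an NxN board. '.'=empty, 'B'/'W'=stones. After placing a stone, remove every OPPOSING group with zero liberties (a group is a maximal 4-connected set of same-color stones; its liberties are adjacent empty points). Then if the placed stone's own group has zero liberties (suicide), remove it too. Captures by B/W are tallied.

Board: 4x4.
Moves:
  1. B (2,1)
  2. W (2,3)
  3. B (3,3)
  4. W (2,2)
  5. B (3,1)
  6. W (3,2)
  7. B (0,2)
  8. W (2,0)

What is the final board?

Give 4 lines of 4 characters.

Move 1: B@(2,1) -> caps B=0 W=0
Move 2: W@(2,3) -> caps B=0 W=0
Move 3: B@(3,3) -> caps B=0 W=0
Move 4: W@(2,2) -> caps B=0 W=0
Move 5: B@(3,1) -> caps B=0 W=0
Move 6: W@(3,2) -> caps B=0 W=1
Move 7: B@(0,2) -> caps B=0 W=1
Move 8: W@(2,0) -> caps B=0 W=1

Answer: ..B.
....
WBWW
.BW.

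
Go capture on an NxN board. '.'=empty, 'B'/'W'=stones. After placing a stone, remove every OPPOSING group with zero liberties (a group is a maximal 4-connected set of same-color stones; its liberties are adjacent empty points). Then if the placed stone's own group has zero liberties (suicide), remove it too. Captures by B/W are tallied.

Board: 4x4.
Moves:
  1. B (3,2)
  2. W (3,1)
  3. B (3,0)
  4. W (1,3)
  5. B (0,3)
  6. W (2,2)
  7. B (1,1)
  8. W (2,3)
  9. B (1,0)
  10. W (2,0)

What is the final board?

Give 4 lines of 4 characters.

Move 1: B@(3,2) -> caps B=0 W=0
Move 2: W@(3,1) -> caps B=0 W=0
Move 3: B@(3,0) -> caps B=0 W=0
Move 4: W@(1,3) -> caps B=0 W=0
Move 5: B@(0,3) -> caps B=0 W=0
Move 6: W@(2,2) -> caps B=0 W=0
Move 7: B@(1,1) -> caps B=0 W=0
Move 8: W@(2,3) -> caps B=0 W=0
Move 9: B@(1,0) -> caps B=0 W=0
Move 10: W@(2,0) -> caps B=0 W=1

Answer: ...B
BB.W
W.WW
.WB.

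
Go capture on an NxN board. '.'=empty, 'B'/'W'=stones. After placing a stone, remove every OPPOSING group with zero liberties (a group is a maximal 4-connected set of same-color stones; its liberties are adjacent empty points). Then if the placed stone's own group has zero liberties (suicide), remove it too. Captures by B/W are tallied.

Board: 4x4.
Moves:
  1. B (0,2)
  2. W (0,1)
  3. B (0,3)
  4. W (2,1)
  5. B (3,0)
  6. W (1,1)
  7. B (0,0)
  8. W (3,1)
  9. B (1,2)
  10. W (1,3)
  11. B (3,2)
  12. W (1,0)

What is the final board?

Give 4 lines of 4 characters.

Move 1: B@(0,2) -> caps B=0 W=0
Move 2: W@(0,1) -> caps B=0 W=0
Move 3: B@(0,3) -> caps B=0 W=0
Move 4: W@(2,1) -> caps B=0 W=0
Move 5: B@(3,0) -> caps B=0 W=0
Move 6: W@(1,1) -> caps B=0 W=0
Move 7: B@(0,0) -> caps B=0 W=0
Move 8: W@(3,1) -> caps B=0 W=0
Move 9: B@(1,2) -> caps B=0 W=0
Move 10: W@(1,3) -> caps B=0 W=0
Move 11: B@(3,2) -> caps B=0 W=0
Move 12: W@(1,0) -> caps B=0 W=1

Answer: .WBB
WWBW
.W..
BWB.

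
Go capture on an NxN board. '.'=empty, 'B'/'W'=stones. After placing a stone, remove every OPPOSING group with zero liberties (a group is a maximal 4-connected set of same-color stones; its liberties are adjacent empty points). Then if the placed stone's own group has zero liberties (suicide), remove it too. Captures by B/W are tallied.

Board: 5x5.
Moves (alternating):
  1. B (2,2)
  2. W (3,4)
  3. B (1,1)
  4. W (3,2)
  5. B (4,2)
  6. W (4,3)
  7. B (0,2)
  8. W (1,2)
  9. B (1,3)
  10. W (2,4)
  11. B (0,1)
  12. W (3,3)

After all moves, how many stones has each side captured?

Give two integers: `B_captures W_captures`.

Move 1: B@(2,2) -> caps B=0 W=0
Move 2: W@(3,4) -> caps B=0 W=0
Move 3: B@(1,1) -> caps B=0 W=0
Move 4: W@(3,2) -> caps B=0 W=0
Move 5: B@(4,2) -> caps B=0 W=0
Move 6: W@(4,3) -> caps B=0 W=0
Move 7: B@(0,2) -> caps B=0 W=0
Move 8: W@(1,2) -> caps B=0 W=0
Move 9: B@(1,3) -> caps B=1 W=0
Move 10: W@(2,4) -> caps B=1 W=0
Move 11: B@(0,1) -> caps B=1 W=0
Move 12: W@(3,3) -> caps B=1 W=0

Answer: 1 0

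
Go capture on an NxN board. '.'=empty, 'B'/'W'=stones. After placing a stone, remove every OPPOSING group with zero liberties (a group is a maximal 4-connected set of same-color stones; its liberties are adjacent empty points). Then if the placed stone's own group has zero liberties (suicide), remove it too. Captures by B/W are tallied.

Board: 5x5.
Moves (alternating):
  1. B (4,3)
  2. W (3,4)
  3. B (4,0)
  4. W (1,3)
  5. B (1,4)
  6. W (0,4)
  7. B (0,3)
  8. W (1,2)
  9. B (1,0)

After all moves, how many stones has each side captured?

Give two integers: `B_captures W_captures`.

Move 1: B@(4,3) -> caps B=0 W=0
Move 2: W@(3,4) -> caps B=0 W=0
Move 3: B@(4,0) -> caps B=0 W=0
Move 4: W@(1,3) -> caps B=0 W=0
Move 5: B@(1,4) -> caps B=0 W=0
Move 6: W@(0,4) -> caps B=0 W=0
Move 7: B@(0,3) -> caps B=1 W=0
Move 8: W@(1,2) -> caps B=1 W=0
Move 9: B@(1,0) -> caps B=1 W=0

Answer: 1 0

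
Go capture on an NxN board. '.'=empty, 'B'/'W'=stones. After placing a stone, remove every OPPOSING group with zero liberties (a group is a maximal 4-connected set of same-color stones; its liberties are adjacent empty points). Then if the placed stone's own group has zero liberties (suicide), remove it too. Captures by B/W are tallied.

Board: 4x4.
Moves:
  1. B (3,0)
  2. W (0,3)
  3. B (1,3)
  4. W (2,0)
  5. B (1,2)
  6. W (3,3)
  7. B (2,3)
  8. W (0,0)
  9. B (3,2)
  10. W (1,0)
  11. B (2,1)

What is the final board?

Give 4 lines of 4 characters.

Move 1: B@(3,0) -> caps B=0 W=0
Move 2: W@(0,3) -> caps B=0 W=0
Move 3: B@(1,3) -> caps B=0 W=0
Move 4: W@(2,0) -> caps B=0 W=0
Move 5: B@(1,2) -> caps B=0 W=0
Move 6: W@(3,3) -> caps B=0 W=0
Move 7: B@(2,3) -> caps B=0 W=0
Move 8: W@(0,0) -> caps B=0 W=0
Move 9: B@(3,2) -> caps B=1 W=0
Move 10: W@(1,0) -> caps B=1 W=0
Move 11: B@(2,1) -> caps B=1 W=0

Answer: W..W
W.BB
WB.B
B.B.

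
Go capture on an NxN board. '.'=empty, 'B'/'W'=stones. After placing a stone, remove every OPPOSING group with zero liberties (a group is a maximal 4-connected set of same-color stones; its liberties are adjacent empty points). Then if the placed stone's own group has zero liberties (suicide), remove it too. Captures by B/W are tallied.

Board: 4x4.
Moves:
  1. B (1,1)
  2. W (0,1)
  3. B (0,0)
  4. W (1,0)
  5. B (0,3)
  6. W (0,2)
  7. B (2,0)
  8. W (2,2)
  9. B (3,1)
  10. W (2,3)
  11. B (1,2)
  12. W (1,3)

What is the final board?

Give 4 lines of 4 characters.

Move 1: B@(1,1) -> caps B=0 W=0
Move 2: W@(0,1) -> caps B=0 W=0
Move 3: B@(0,0) -> caps B=0 W=0
Move 4: W@(1,0) -> caps B=0 W=1
Move 5: B@(0,3) -> caps B=0 W=1
Move 6: W@(0,2) -> caps B=0 W=1
Move 7: B@(2,0) -> caps B=0 W=1
Move 8: W@(2,2) -> caps B=0 W=1
Move 9: B@(3,1) -> caps B=0 W=1
Move 10: W@(2,3) -> caps B=0 W=1
Move 11: B@(1,2) -> caps B=0 W=1
Move 12: W@(1,3) -> caps B=0 W=2

Answer: .WW.
WBBW
B.WW
.B..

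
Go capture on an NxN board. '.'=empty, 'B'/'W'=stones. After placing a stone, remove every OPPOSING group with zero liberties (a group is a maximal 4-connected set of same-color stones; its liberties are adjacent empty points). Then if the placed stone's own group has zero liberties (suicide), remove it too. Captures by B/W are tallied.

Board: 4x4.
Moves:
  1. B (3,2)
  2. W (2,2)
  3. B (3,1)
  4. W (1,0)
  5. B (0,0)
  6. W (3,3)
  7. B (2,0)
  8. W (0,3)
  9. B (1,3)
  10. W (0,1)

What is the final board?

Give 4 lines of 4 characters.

Move 1: B@(3,2) -> caps B=0 W=0
Move 2: W@(2,2) -> caps B=0 W=0
Move 3: B@(3,1) -> caps B=0 W=0
Move 4: W@(1,0) -> caps B=0 W=0
Move 5: B@(0,0) -> caps B=0 W=0
Move 6: W@(3,3) -> caps B=0 W=0
Move 7: B@(2,0) -> caps B=0 W=0
Move 8: W@(0,3) -> caps B=0 W=0
Move 9: B@(1,3) -> caps B=0 W=0
Move 10: W@(0,1) -> caps B=0 W=1

Answer: .W.W
W..B
B.W.
.BBW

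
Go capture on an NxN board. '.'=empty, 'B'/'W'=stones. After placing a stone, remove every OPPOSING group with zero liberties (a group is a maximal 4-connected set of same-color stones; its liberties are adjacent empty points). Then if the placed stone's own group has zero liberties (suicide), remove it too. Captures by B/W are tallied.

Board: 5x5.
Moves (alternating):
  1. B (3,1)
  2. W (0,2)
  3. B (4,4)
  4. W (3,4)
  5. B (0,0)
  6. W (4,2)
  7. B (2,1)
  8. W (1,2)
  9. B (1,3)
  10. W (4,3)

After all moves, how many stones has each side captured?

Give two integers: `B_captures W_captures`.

Move 1: B@(3,1) -> caps B=0 W=0
Move 2: W@(0,2) -> caps B=0 W=0
Move 3: B@(4,4) -> caps B=0 W=0
Move 4: W@(3,4) -> caps B=0 W=0
Move 5: B@(0,0) -> caps B=0 W=0
Move 6: W@(4,2) -> caps B=0 W=0
Move 7: B@(2,1) -> caps B=0 W=0
Move 8: W@(1,2) -> caps B=0 W=0
Move 9: B@(1,3) -> caps B=0 W=0
Move 10: W@(4,3) -> caps B=0 W=1

Answer: 0 1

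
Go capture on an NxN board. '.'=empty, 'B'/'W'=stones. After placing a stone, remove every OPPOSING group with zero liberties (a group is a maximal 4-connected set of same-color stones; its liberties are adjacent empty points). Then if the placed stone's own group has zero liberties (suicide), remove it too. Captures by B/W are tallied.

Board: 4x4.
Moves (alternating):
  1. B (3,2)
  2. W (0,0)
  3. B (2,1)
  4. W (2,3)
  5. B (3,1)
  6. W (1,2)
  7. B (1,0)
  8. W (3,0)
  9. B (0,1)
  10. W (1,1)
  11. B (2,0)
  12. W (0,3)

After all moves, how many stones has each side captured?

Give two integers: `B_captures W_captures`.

Move 1: B@(3,2) -> caps B=0 W=0
Move 2: W@(0,0) -> caps B=0 W=0
Move 3: B@(2,1) -> caps B=0 W=0
Move 4: W@(2,3) -> caps B=0 W=0
Move 5: B@(3,1) -> caps B=0 W=0
Move 6: W@(1,2) -> caps B=0 W=0
Move 7: B@(1,0) -> caps B=0 W=0
Move 8: W@(3,0) -> caps B=0 W=0
Move 9: B@(0,1) -> caps B=1 W=0
Move 10: W@(1,1) -> caps B=1 W=0
Move 11: B@(2,0) -> caps B=2 W=0
Move 12: W@(0,3) -> caps B=2 W=0

Answer: 2 0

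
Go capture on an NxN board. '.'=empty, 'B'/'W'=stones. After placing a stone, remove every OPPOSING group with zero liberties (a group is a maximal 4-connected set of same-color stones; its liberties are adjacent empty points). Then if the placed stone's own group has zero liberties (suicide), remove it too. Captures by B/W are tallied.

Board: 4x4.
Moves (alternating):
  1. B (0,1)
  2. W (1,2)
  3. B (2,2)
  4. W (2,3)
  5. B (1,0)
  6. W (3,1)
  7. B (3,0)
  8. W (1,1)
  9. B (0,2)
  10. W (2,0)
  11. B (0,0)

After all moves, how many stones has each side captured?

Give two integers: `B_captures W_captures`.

Answer: 0 1

Derivation:
Move 1: B@(0,1) -> caps B=0 W=0
Move 2: W@(1,2) -> caps B=0 W=0
Move 3: B@(2,2) -> caps B=0 W=0
Move 4: W@(2,3) -> caps B=0 W=0
Move 5: B@(1,0) -> caps B=0 W=0
Move 6: W@(3,1) -> caps B=0 W=0
Move 7: B@(3,0) -> caps B=0 W=0
Move 8: W@(1,1) -> caps B=0 W=0
Move 9: B@(0,2) -> caps B=0 W=0
Move 10: W@(2,0) -> caps B=0 W=1
Move 11: B@(0,0) -> caps B=0 W=1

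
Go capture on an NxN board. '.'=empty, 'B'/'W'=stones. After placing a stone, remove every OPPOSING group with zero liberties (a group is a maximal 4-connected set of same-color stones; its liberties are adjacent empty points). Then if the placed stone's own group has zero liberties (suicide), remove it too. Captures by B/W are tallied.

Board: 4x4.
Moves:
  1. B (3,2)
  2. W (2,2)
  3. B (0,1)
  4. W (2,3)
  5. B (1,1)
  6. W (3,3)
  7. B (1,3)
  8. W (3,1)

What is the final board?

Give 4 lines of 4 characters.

Move 1: B@(3,2) -> caps B=0 W=0
Move 2: W@(2,2) -> caps B=0 W=0
Move 3: B@(0,1) -> caps B=0 W=0
Move 4: W@(2,3) -> caps B=0 W=0
Move 5: B@(1,1) -> caps B=0 W=0
Move 6: W@(3,3) -> caps B=0 W=0
Move 7: B@(1,3) -> caps B=0 W=0
Move 8: W@(3,1) -> caps B=0 W=1

Answer: .B..
.B.B
..WW
.W.W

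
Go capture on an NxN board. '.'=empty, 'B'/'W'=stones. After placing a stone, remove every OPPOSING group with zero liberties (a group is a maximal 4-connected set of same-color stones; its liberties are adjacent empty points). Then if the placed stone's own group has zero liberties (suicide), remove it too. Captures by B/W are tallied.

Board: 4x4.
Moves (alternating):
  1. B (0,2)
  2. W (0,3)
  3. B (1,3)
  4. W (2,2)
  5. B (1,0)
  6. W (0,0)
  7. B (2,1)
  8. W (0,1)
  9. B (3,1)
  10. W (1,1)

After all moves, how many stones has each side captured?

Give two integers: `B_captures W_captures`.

Answer: 1 0

Derivation:
Move 1: B@(0,2) -> caps B=0 W=0
Move 2: W@(0,3) -> caps B=0 W=0
Move 3: B@(1,3) -> caps B=1 W=0
Move 4: W@(2,2) -> caps B=1 W=0
Move 5: B@(1,0) -> caps B=1 W=0
Move 6: W@(0,0) -> caps B=1 W=0
Move 7: B@(2,1) -> caps B=1 W=0
Move 8: W@(0,1) -> caps B=1 W=0
Move 9: B@(3,1) -> caps B=1 W=0
Move 10: W@(1,1) -> caps B=1 W=0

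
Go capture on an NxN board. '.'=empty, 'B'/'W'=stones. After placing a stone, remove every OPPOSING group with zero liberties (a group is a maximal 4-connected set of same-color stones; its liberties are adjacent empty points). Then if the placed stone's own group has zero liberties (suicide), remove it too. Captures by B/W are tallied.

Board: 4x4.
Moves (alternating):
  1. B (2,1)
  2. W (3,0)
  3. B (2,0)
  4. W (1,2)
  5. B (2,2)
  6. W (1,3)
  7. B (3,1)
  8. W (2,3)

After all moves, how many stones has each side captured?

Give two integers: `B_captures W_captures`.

Answer: 1 0

Derivation:
Move 1: B@(2,1) -> caps B=0 W=0
Move 2: W@(3,0) -> caps B=0 W=0
Move 3: B@(2,0) -> caps B=0 W=0
Move 4: W@(1,2) -> caps B=0 W=0
Move 5: B@(2,2) -> caps B=0 W=0
Move 6: W@(1,3) -> caps B=0 W=0
Move 7: B@(3,1) -> caps B=1 W=0
Move 8: W@(2,3) -> caps B=1 W=0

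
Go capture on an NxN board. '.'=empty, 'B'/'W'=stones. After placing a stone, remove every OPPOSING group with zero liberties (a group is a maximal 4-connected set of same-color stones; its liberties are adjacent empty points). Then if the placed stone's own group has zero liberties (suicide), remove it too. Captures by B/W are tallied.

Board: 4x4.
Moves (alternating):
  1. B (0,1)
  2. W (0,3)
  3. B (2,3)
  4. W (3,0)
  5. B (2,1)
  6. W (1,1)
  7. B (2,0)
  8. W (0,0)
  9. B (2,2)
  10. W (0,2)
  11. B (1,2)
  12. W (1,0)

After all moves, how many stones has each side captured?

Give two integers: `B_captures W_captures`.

Answer: 0 1

Derivation:
Move 1: B@(0,1) -> caps B=0 W=0
Move 2: W@(0,3) -> caps B=0 W=0
Move 3: B@(2,3) -> caps B=0 W=0
Move 4: W@(3,0) -> caps B=0 W=0
Move 5: B@(2,1) -> caps B=0 W=0
Move 6: W@(1,1) -> caps B=0 W=0
Move 7: B@(2,0) -> caps B=0 W=0
Move 8: W@(0,0) -> caps B=0 W=0
Move 9: B@(2,2) -> caps B=0 W=0
Move 10: W@(0,2) -> caps B=0 W=1
Move 11: B@(1,2) -> caps B=0 W=1
Move 12: W@(1,0) -> caps B=0 W=1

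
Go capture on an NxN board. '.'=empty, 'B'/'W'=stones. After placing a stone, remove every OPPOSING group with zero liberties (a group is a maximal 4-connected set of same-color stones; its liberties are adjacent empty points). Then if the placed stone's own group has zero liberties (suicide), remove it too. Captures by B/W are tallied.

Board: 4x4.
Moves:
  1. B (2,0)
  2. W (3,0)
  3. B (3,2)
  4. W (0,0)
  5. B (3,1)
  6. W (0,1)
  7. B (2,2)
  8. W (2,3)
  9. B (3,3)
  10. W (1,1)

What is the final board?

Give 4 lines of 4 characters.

Move 1: B@(2,0) -> caps B=0 W=0
Move 2: W@(3,0) -> caps B=0 W=0
Move 3: B@(3,2) -> caps B=0 W=0
Move 4: W@(0,0) -> caps B=0 W=0
Move 5: B@(3,1) -> caps B=1 W=0
Move 6: W@(0,1) -> caps B=1 W=0
Move 7: B@(2,2) -> caps B=1 W=0
Move 8: W@(2,3) -> caps B=1 W=0
Move 9: B@(3,3) -> caps B=1 W=0
Move 10: W@(1,1) -> caps B=1 W=0

Answer: WW..
.W..
B.BW
.BBB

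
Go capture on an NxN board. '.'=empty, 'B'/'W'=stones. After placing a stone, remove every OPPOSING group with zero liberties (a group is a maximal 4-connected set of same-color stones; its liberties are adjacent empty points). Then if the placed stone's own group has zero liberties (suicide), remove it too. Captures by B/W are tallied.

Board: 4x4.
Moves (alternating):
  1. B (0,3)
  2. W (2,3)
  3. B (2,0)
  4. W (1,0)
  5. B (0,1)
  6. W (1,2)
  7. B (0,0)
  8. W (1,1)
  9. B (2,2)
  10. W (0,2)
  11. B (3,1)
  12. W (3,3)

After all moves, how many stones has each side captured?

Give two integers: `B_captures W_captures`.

Answer: 0 2

Derivation:
Move 1: B@(0,3) -> caps B=0 W=0
Move 2: W@(2,3) -> caps B=0 W=0
Move 3: B@(2,0) -> caps B=0 W=0
Move 4: W@(1,0) -> caps B=0 W=0
Move 5: B@(0,1) -> caps B=0 W=0
Move 6: W@(1,2) -> caps B=0 W=0
Move 7: B@(0,0) -> caps B=0 W=0
Move 8: W@(1,1) -> caps B=0 W=0
Move 9: B@(2,2) -> caps B=0 W=0
Move 10: W@(0,2) -> caps B=0 W=2
Move 11: B@(3,1) -> caps B=0 W=2
Move 12: W@(3,3) -> caps B=0 W=2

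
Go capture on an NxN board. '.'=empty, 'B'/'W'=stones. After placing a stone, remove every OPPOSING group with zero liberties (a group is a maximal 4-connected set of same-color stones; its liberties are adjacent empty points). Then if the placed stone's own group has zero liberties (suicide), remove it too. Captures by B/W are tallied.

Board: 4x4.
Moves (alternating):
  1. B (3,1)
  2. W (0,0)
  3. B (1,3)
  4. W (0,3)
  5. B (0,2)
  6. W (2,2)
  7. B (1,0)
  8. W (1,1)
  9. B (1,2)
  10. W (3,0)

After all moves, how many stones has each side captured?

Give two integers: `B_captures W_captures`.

Answer: 1 0

Derivation:
Move 1: B@(3,1) -> caps B=0 W=0
Move 2: W@(0,0) -> caps B=0 W=0
Move 3: B@(1,3) -> caps B=0 W=0
Move 4: W@(0,3) -> caps B=0 W=0
Move 5: B@(0,2) -> caps B=1 W=0
Move 6: W@(2,2) -> caps B=1 W=0
Move 7: B@(1,0) -> caps B=1 W=0
Move 8: W@(1,1) -> caps B=1 W=0
Move 9: B@(1,2) -> caps B=1 W=0
Move 10: W@(3,0) -> caps B=1 W=0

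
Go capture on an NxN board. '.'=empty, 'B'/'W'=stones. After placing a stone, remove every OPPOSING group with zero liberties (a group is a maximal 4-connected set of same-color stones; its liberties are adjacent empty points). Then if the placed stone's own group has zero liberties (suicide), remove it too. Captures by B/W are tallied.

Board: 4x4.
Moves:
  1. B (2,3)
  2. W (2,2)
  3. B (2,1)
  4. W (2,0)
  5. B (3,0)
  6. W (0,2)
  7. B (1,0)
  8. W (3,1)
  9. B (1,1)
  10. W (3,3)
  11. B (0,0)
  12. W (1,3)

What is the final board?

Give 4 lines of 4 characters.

Answer: B.W.
BB.W
.BW.
BW.W

Derivation:
Move 1: B@(2,3) -> caps B=0 W=0
Move 2: W@(2,2) -> caps B=0 W=0
Move 3: B@(2,1) -> caps B=0 W=0
Move 4: W@(2,0) -> caps B=0 W=0
Move 5: B@(3,0) -> caps B=0 W=0
Move 6: W@(0,2) -> caps B=0 W=0
Move 7: B@(1,0) -> caps B=1 W=0
Move 8: W@(3,1) -> caps B=1 W=0
Move 9: B@(1,1) -> caps B=1 W=0
Move 10: W@(3,3) -> caps B=1 W=0
Move 11: B@(0,0) -> caps B=1 W=0
Move 12: W@(1,3) -> caps B=1 W=1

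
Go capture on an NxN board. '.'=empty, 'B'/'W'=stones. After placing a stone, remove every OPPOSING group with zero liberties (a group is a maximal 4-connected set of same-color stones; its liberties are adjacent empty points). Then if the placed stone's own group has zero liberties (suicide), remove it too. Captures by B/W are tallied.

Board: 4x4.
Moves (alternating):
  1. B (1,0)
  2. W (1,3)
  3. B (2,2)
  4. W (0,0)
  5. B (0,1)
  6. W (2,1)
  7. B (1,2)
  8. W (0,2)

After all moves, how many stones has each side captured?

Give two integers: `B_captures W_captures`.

Answer: 1 0

Derivation:
Move 1: B@(1,0) -> caps B=0 W=0
Move 2: W@(1,3) -> caps B=0 W=0
Move 3: B@(2,2) -> caps B=0 W=0
Move 4: W@(0,0) -> caps B=0 W=0
Move 5: B@(0,1) -> caps B=1 W=0
Move 6: W@(2,1) -> caps B=1 W=0
Move 7: B@(1,2) -> caps B=1 W=0
Move 8: W@(0,2) -> caps B=1 W=0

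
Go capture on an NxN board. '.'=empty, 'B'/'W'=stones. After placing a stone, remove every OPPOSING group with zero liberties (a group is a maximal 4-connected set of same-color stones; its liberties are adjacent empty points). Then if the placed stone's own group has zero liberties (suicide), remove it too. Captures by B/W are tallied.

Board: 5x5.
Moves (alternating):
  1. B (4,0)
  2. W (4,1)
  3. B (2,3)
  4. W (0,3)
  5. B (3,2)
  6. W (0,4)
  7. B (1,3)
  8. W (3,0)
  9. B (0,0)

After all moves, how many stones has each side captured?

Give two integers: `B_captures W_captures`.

Move 1: B@(4,0) -> caps B=0 W=0
Move 2: W@(4,1) -> caps B=0 W=0
Move 3: B@(2,3) -> caps B=0 W=0
Move 4: W@(0,3) -> caps B=0 W=0
Move 5: B@(3,2) -> caps B=0 W=0
Move 6: W@(0,4) -> caps B=0 W=0
Move 7: B@(1,3) -> caps B=0 W=0
Move 8: W@(3,0) -> caps B=0 W=1
Move 9: B@(0,0) -> caps B=0 W=1

Answer: 0 1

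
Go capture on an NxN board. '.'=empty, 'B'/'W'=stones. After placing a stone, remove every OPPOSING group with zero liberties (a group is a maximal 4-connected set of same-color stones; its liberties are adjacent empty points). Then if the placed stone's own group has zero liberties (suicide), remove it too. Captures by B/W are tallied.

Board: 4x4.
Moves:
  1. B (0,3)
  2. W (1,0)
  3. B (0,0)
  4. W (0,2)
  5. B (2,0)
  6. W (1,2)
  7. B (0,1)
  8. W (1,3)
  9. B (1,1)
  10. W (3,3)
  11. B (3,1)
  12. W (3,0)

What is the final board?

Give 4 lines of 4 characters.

Answer: BBW.
.BWW
B...
.B.W

Derivation:
Move 1: B@(0,3) -> caps B=0 W=0
Move 2: W@(1,0) -> caps B=0 W=0
Move 3: B@(0,0) -> caps B=0 W=0
Move 4: W@(0,2) -> caps B=0 W=0
Move 5: B@(2,0) -> caps B=0 W=0
Move 6: W@(1,2) -> caps B=0 W=0
Move 7: B@(0,1) -> caps B=0 W=0
Move 8: W@(1,3) -> caps B=0 W=1
Move 9: B@(1,1) -> caps B=1 W=1
Move 10: W@(3,3) -> caps B=1 W=1
Move 11: B@(3,1) -> caps B=1 W=1
Move 12: W@(3,0) -> caps B=1 W=1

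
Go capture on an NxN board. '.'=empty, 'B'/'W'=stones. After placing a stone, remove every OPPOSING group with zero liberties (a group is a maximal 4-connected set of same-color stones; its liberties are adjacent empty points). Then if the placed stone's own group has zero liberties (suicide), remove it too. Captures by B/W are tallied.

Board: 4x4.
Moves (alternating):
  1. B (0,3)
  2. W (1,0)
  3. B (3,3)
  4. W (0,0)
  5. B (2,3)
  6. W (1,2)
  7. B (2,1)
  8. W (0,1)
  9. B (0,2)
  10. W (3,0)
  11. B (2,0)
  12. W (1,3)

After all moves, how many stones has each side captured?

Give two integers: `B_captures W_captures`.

Answer: 0 2

Derivation:
Move 1: B@(0,3) -> caps B=0 W=0
Move 2: W@(1,0) -> caps B=0 W=0
Move 3: B@(3,3) -> caps B=0 W=0
Move 4: W@(0,0) -> caps B=0 W=0
Move 5: B@(2,3) -> caps B=0 W=0
Move 6: W@(1,2) -> caps B=0 W=0
Move 7: B@(2,1) -> caps B=0 W=0
Move 8: W@(0,1) -> caps B=0 W=0
Move 9: B@(0,2) -> caps B=0 W=0
Move 10: W@(3,0) -> caps B=0 W=0
Move 11: B@(2,0) -> caps B=0 W=0
Move 12: W@(1,3) -> caps B=0 W=2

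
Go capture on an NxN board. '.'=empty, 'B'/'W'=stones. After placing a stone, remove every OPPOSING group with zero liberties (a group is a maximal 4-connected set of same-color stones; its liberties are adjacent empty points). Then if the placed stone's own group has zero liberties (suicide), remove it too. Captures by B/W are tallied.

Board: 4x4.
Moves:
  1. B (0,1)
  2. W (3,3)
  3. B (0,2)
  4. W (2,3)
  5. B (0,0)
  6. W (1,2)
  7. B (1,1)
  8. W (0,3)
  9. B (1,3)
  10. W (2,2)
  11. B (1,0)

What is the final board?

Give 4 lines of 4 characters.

Move 1: B@(0,1) -> caps B=0 W=0
Move 2: W@(3,3) -> caps B=0 W=0
Move 3: B@(0,2) -> caps B=0 W=0
Move 4: W@(2,3) -> caps B=0 W=0
Move 5: B@(0,0) -> caps B=0 W=0
Move 6: W@(1,2) -> caps B=0 W=0
Move 7: B@(1,1) -> caps B=0 W=0
Move 8: W@(0,3) -> caps B=0 W=0
Move 9: B@(1,3) -> caps B=1 W=0
Move 10: W@(2,2) -> caps B=1 W=0
Move 11: B@(1,0) -> caps B=1 W=0

Answer: BBB.
BBWB
..WW
...W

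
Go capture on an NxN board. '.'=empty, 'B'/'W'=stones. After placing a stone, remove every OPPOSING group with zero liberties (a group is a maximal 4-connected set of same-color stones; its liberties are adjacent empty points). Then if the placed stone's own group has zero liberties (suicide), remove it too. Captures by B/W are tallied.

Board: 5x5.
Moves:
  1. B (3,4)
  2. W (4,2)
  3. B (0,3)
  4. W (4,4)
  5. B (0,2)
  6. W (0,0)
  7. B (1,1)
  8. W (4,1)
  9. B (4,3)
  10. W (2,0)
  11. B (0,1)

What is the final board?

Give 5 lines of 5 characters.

Answer: WBBB.
.B...
W....
....B
.WWB.

Derivation:
Move 1: B@(3,4) -> caps B=0 W=0
Move 2: W@(4,2) -> caps B=0 W=0
Move 3: B@(0,3) -> caps B=0 W=0
Move 4: W@(4,4) -> caps B=0 W=0
Move 5: B@(0,2) -> caps B=0 W=0
Move 6: W@(0,0) -> caps B=0 W=0
Move 7: B@(1,1) -> caps B=0 W=0
Move 8: W@(4,1) -> caps B=0 W=0
Move 9: B@(4,3) -> caps B=1 W=0
Move 10: W@(2,0) -> caps B=1 W=0
Move 11: B@(0,1) -> caps B=1 W=0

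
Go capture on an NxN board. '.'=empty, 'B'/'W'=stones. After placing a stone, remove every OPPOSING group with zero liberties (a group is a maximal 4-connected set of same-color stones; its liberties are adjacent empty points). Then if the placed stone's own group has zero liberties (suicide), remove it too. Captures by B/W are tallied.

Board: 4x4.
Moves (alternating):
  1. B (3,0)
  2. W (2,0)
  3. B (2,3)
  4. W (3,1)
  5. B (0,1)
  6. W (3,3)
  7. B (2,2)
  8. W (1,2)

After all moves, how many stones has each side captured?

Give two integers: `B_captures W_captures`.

Move 1: B@(3,0) -> caps B=0 W=0
Move 2: W@(2,0) -> caps B=0 W=0
Move 3: B@(2,3) -> caps B=0 W=0
Move 4: W@(3,1) -> caps B=0 W=1
Move 5: B@(0,1) -> caps B=0 W=1
Move 6: W@(3,3) -> caps B=0 W=1
Move 7: B@(2,2) -> caps B=0 W=1
Move 8: W@(1,2) -> caps B=0 W=1

Answer: 0 1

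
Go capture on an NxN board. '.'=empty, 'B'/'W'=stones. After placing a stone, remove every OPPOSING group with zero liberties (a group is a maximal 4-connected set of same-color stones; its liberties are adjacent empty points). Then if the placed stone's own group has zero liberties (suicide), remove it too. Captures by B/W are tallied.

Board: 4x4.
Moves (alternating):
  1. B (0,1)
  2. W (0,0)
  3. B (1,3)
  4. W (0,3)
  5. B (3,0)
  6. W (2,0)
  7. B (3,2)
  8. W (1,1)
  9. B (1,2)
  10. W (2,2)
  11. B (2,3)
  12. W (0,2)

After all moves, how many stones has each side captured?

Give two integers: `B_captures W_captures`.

Move 1: B@(0,1) -> caps B=0 W=0
Move 2: W@(0,0) -> caps B=0 W=0
Move 3: B@(1,3) -> caps B=0 W=0
Move 4: W@(0,3) -> caps B=0 W=0
Move 5: B@(3,0) -> caps B=0 W=0
Move 6: W@(2,0) -> caps B=0 W=0
Move 7: B@(3,2) -> caps B=0 W=0
Move 8: W@(1,1) -> caps B=0 W=0
Move 9: B@(1,2) -> caps B=0 W=0
Move 10: W@(2,2) -> caps B=0 W=0
Move 11: B@(2,3) -> caps B=0 W=0
Move 12: W@(0,2) -> caps B=0 W=1

Answer: 0 1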